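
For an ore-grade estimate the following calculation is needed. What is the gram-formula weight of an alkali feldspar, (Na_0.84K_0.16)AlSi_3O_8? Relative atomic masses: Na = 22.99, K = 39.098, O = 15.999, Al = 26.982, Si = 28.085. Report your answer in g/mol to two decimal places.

264.80 g/mol

M = 0.84(22.99) + 0.16(39.098) + 1(26.982) + 3(28.085) + 8(15.999)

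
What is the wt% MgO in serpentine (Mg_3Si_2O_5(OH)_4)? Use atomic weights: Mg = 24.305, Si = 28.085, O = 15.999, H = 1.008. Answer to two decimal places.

43.63 wt%

M(Mg_3Si_2O_5(OH)_4) = 277.108 g/mol; M(MgO) = 40.304 g/mol.
Moles MgO per formula unit = 3 Mg ÷ 1 = 3.0000.
MgO fraction = (3.0000 × 40.304) / 277.108 = 120.912/277.108 = 0.4363.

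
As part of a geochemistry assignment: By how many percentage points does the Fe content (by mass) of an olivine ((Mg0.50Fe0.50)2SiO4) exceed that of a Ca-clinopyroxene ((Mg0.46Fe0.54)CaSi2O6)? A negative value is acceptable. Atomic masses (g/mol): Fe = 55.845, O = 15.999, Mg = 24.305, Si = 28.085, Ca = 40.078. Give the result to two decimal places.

19.51 percentage points

M((Mg0.50Fe0.50)2SiO4) = 172.231 g/mol, so wt% Fe = 55.845/172.231 × 100 = 32.42%.
M((Mg0.46Fe0.54)CaSi2O6) = 233.579 g/mol, so wt% Fe = 30.156/233.579 × 100 = 12.91%.
32.42 − 12.91 = 19.51 pp.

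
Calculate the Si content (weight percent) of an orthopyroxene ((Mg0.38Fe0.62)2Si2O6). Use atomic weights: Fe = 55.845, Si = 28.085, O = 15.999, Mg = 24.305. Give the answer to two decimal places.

M((Mg0.38Fe0.62)2Si2O6) = 239.884 g/mol.
Si contributes 2 × 28.085 = 56.170 g per mole.
56.170/239.884 = 0.2342 → 23.42%.

23.42 weight percent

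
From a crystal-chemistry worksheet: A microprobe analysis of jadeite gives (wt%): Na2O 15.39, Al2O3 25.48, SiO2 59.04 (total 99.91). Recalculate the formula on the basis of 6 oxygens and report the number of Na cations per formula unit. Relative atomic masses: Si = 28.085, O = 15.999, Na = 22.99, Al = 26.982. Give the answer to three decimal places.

1.006 Na apfu

Na2O: 15.39/61.979 = 0.24831 mol → 0.49662 mol Na, 0.24831 mol O.
Al2O3: 25.48/101.961 = 0.24990 mol → 0.49980 mol Al, 0.74970 mol O.
SiO2: 59.04/60.083 = 0.98264 mol → 0.98264 mol Si, 1.96528 mol O.
Total oxygen = 2.96329 mol. Normalization factor = 6/2.96329 = 2.02478.
Na per 6 O = 0.49662 × 2.02478 = 1.006.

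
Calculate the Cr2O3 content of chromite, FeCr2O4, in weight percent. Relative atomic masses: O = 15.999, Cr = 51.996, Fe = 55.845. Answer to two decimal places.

Formula mass = 223.833 g/mol.
2 Cr → 1.0000 mol Cr2O3 per formula unit; M(Cr2O3) = 151.989, so Cr2O3 mass = 151.989 g.
151.989/223.833 × 100 = 67.90 wt%.

67.90 wt%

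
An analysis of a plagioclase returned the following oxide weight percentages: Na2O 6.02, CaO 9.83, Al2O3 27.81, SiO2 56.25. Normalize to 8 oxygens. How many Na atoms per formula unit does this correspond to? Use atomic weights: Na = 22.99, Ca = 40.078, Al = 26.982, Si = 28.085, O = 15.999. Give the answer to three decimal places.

Na2O (M=61.979): mol = 0.09713; Na = 0.19426, O = 0.09713.
CaO (M=56.077): mol = 0.17529; Ca = 0.17529, O = 0.17529.
Al2O3 (M=101.961): mol = 0.27275; Al = 0.54550, O = 0.81825.
SiO2 (M=60.083): mol = 0.93620; Si = 0.93620, O = 1.87240.
ΣO = 2.96307; factor = 8/ΣO = 2.69990.
Na apfu = 0.19426 × 2.69990 = 0.524.

0.524 Na apfu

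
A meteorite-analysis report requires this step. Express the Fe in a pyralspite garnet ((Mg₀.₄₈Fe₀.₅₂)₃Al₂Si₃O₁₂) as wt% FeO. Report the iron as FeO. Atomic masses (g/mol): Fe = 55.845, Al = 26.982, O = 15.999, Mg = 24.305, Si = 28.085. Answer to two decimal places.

24.78 wt%

Molar mass of (Mg₀.₄₈Fe₀.₅₂)₃Al₂Si₃O₁₂ = 1.44×24.305 + 1.56×55.845 + 2×26.982 + 3×28.085 + 12×15.999 = 452.324 g/mol.
Each formula unit contains 1.56 Fe, equivalent to 1.56/1 = 1.5600 mol FeO.
M(FeO) = 1×55.845 + 1×15.999 = 71.844 g/mol.
Mass of FeO per formula unit = 1.5600 × 71.844 = 112.077 g.
FeO wt% = 112.077 / 452.324 × 100 = 24.78%.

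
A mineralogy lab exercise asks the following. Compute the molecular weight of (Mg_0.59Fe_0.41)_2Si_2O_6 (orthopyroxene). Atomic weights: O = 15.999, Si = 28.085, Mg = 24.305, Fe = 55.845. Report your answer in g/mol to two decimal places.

226.64 g/mol

The formula mass is the sum 1.18*24.305 + 0.82*55.845 + 2*28.085 + 6*15.999.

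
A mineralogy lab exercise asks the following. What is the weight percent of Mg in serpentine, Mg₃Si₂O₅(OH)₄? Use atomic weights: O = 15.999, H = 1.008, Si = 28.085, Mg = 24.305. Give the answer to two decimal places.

26.31 weight percent

M(Mg₃Si₂O₅(OH)₄) = 277.108 g/mol.
Mg contributes 3 × 24.305 = 72.915 g per mole.
72.915/277.108 = 0.2631 → 26.31%.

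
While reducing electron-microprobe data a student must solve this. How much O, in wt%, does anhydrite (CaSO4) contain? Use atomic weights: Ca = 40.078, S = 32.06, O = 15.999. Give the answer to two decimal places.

47.01 wt%

M(CaSO4) = 136.134 g/mol.
O contributes 4 × 15.999 = 63.996 g per mole.
63.996/136.134 = 0.4701 → 47.01%.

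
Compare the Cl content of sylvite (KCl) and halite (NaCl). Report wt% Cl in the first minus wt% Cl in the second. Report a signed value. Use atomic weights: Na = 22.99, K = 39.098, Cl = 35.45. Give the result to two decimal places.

Cl in KCl: molar mass 74.548 g/mol; 1×35.45 = 35.450 g → 47.55 wt%.
Cl in NaCl: molar mass 58.440 g/mol; 1×35.45 = 35.450 g → 60.66 wt%.
Difference = 47.55 − 60.66 = -13.11 percentage points.

-13.11 percentage points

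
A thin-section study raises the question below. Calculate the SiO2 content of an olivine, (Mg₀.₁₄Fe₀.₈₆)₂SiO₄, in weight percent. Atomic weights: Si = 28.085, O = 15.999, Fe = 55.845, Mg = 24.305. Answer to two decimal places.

Molar mass of (Mg₀.₁₄Fe₀.₈₆)₂SiO₄ = 0.28·24.305 + 1.72·55.845 + 1·28.085 + 4·15.999 = 194.940 g/mol.
Each formula unit contains 1 Si, equivalent to 1/1 = 1.0000 mol SiO2.
M(SiO2) = 1×28.085 + 2×15.999 = 60.083 g/mol.
Mass of SiO2 per formula unit = 1.0000 × 60.083 = 60.083 g.
SiO2 wt% = 60.083 / 194.940 × 100 = 30.82%.

30.82 wt%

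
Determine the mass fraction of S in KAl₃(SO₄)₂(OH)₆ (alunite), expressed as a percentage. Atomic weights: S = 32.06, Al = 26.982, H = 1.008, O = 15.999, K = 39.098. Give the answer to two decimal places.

15.48 wt%

Formula mass = 1×39.098 + 3×26.982 + 2×32.06 + 14×15.999 + 6×1.008 = 414.198 g/mol, of which 64.120 g is S.
So S makes up 64.120/414.198 = 0.1548 of the mass, i.e. 15.48%.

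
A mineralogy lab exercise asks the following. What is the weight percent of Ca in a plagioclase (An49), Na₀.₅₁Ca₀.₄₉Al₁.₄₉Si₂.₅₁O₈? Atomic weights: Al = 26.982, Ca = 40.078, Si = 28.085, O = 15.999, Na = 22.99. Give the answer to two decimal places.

M(Na₀.₅₁Ca₀.₄₉Al₁.₄₉Si₂.₅₁O₈) = 270.052 g/mol.
Ca contributes 0.49 × 40.078 = 19.638 g per mole.
19.638/270.052 = 0.0727 → 7.27%.

7.27 wt%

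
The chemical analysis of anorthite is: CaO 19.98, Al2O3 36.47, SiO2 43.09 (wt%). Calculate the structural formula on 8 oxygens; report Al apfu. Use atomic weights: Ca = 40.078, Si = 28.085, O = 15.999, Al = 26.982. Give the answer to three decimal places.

1.998 Al apfu

CaO (M=56.077): mol = 0.35630; Ca = 0.35630, O = 0.35630.
Al2O3 (M=101.961): mol = 0.35769; Al = 0.71538, O = 1.07307.
SiO2 (M=60.083): mol = 0.71717; Si = 0.71717, O = 1.43434.
ΣO = 2.86371; factor = 8/ΣO = 2.79358.
Al apfu = 0.71538 × 2.79358 = 1.998.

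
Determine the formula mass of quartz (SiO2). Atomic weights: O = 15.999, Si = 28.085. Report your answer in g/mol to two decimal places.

M = 1·28.085 + 2·15.999

60.08 g/mol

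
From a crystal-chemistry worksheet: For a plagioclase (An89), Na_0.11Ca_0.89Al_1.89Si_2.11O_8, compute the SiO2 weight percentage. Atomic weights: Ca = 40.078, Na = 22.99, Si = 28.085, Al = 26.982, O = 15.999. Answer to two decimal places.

45.86 wt%

Formula mass = 276.446 g/mol.
2.11 Si → 2.1100 mol SiO2 per formula unit; M(SiO2) = 60.083, so SiO2 mass = 126.775 g.
126.775/276.446 × 100 = 45.86 wt%.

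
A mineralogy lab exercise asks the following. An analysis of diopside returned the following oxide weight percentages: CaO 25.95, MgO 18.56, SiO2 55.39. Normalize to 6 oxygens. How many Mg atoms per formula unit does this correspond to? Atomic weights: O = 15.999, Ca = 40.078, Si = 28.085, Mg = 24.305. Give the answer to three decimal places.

0.999 Mg apfu

CaO: 25.95/56.077 = 0.46276 mol → 0.46276 mol Ca, 0.46276 mol O.
MgO: 18.56/40.304 = 0.46050 mol → 0.46050 mol Mg, 0.46050 mol O.
SiO2: 55.39/60.083 = 0.92189 mol → 0.92189 mol Si, 1.84378 mol O.
Total oxygen = 2.76704 mol. Normalization factor = 6/2.76704 = 2.16838.
Mg per 6 O = 0.46050 × 2.16838 = 0.999.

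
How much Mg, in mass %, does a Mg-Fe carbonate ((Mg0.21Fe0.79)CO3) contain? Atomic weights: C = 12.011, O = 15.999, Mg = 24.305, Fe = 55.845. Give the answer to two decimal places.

Molar mass of (Mg0.21Fe0.79)CO3: 0.21·24.305 + 0.79·55.845 + 1·12.011 + 3·15.999 = 109.230 g/mol.
Mass of Mg per formula unit: 0.21 × 24.305 = 5.104 g.
Weight fraction Mg = 5.104 / 109.230 = 0.0467.

4.67 mass %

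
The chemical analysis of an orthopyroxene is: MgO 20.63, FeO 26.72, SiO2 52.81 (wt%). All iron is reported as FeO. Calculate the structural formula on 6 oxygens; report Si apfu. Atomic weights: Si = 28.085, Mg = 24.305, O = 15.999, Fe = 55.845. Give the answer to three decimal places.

MgO (M=40.304): mol = 0.51186; Mg = 0.51186, O = 0.51186.
FeO (M=71.844): mol = 0.37192; Fe = 0.37192, O = 0.37192.
SiO2 (M=60.083): mol = 0.87895; Si = 0.87895, O = 1.75790.
ΣO = 2.64168; factor = 6/ΣO = 2.27128.
Si apfu = 0.87895 × 2.27128 = 1.996.

1.996 Si apfu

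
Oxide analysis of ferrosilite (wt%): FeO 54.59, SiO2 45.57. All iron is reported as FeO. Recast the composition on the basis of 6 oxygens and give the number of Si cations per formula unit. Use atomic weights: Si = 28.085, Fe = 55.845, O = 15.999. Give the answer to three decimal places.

1.999 Si apfu

FeO: 54.59/71.844 = 0.75984 mol → 0.75984 mol Fe, 0.75984 mol O.
SiO2: 45.57/60.083 = 0.75845 mol → 0.75845 mol Si, 1.51690 mol O.
Total oxygen = 2.27674 mol. Normalization factor = 6/2.27674 = 2.63535.
Si per 6 O = 0.75845 × 2.63535 = 1.999.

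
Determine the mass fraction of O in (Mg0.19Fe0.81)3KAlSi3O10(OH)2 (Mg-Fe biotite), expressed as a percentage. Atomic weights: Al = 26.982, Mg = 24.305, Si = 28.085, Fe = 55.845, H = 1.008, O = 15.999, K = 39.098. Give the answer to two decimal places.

38.87 weight percent

Formula mass = 0.57·24.305 + 2.43·55.845 + 1·39.098 + 1·26.982 + 3·28.085 + 12·15.999 + 2·1.008 = 493.896 g/mol, of which 191.988 g is O.
So O makes up 191.988/493.896 = 0.3887 of the mass, i.e. 38.87%.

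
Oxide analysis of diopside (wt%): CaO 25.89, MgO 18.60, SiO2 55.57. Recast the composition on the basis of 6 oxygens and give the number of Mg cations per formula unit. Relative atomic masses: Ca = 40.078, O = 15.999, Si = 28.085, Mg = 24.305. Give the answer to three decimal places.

CaO (M=56.077): mol = 0.46169; Ca = 0.46169, O = 0.46169.
MgO (M=40.304): mol = 0.46149; Mg = 0.46149, O = 0.46149.
SiO2 (M=60.083): mol = 0.92489; Si = 0.92489, O = 1.84978.
ΣO = 2.77296; factor = 6/ΣO = 2.16375.
Mg apfu = 0.46149 × 2.16375 = 0.999.

0.999 Mg apfu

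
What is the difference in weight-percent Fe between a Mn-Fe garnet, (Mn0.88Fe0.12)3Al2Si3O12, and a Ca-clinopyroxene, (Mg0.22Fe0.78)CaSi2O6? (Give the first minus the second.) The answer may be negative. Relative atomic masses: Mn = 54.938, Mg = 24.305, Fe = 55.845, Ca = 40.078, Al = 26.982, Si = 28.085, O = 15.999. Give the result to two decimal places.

-14.00 percentage points

Fe in (Mn0.88Fe0.12)3Al2Si3O12: molar mass 495.348 g/mol; 0.36×55.845 = 20.104 g → 4.06 wt%.
Fe in (Mg0.22Fe0.78)CaSi2O6: molar mass 241.148 g/mol; 0.78×55.845 = 43.559 g → 18.06 wt%.
Difference = 4.06 − 18.06 = -14.00 percentage points.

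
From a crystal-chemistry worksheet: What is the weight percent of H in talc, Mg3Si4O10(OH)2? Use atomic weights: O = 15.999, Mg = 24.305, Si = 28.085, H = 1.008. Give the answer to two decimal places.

Formula mass = 3·24.305 + 4·28.085 + 12·15.999 + 2·1.008 = 379.259 g/mol, of which 2.016 g is H.
So H makes up 2.016/379.259 = 0.0053 of the mass, i.e. 0.53%.

0.53 mass %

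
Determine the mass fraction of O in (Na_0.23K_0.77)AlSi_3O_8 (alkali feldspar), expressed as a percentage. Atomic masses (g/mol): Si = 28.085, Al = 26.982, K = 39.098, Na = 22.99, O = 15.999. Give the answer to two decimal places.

Formula mass = 0.23·22.99 + 0.77·39.098 + 1·26.982 + 3·28.085 + 8·15.999 = 274.622 g/mol, of which 127.992 g is O.
So O makes up 127.992/274.622 = 0.4661 of the mass, i.e. 46.61%.

46.61 mass %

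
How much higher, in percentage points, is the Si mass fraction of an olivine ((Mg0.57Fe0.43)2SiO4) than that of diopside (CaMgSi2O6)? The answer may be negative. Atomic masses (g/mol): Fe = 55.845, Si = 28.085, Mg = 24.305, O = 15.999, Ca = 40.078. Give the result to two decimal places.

-9.20 percentage points

First mineral: 28.085 g Si in 167.815 g formula = 16.74 wt% Si.
Second mineral: 56.170 g Si in 216.547 g formula = 25.94 wt% Si.
16.74% − 25.94% gives a difference of -9.20 percentage points.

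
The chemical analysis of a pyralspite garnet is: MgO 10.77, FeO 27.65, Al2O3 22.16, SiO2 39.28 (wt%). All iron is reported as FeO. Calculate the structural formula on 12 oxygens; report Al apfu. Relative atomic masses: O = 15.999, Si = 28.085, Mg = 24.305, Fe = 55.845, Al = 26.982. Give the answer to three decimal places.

MgO: 10.77/40.304 = 0.26722 mol → 0.26722 mol Mg, 0.26722 mol O.
FeO: 27.65/71.844 = 0.38486 mol → 0.38486 mol Fe, 0.38486 mol O.
Al2O3: 22.16/101.961 = 0.21734 mol → 0.43468 mol Al, 0.65202 mol O.
SiO2: 39.28/60.083 = 0.65376 mol → 0.65376 mol Si, 1.30752 mol O.
Total oxygen = 2.61162 mol. Normalization factor = 12/2.61162 = 4.59485.
Al per 12 O = 0.43468 × 4.59485 = 1.997.

1.997 Al apfu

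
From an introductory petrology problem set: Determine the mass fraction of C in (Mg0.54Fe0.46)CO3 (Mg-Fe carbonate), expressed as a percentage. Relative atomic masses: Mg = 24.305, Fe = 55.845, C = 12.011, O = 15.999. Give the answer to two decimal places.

Formula mass = 0.54*24.305 + 0.46*55.845 + 1*12.011 + 3*15.999 = 98.821 g/mol, of which 12.011 g is C.
So C makes up 12.011/98.821 = 0.1215 of the mass, i.e. 12.15%.

12.15 weight percent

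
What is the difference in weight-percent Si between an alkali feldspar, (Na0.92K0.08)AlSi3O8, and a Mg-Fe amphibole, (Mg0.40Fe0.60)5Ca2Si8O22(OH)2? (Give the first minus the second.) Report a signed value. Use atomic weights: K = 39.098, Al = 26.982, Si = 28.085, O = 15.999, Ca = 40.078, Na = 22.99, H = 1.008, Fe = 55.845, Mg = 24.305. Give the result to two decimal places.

7.20 percentage points

Si in (Na0.92K0.08)AlSi3O8: molar mass 263.508 g/mol; 3×28.085 = 84.255 g → 31.97 wt%.
Si in (Mg0.40Fe0.60)5Ca2Si8O22(OH)2: molar mass 906.973 g/mol; 8×28.085 = 224.680 g → 24.77 wt%.
Difference = 31.97 − 24.77 = 7.20 percentage points.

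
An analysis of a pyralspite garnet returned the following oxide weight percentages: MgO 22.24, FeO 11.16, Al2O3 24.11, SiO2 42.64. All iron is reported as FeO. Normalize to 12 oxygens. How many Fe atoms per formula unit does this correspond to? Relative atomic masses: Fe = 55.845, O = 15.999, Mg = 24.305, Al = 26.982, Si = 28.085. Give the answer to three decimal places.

0.657 Fe apfu

MgO: 22.24/40.304 = 0.55181 mol → 0.55181 mol Mg, 0.55181 mol O.
FeO: 11.16/71.844 = 0.15534 mol → 0.15534 mol Fe, 0.15534 mol O.
Al2O3: 24.11/101.961 = 0.23646 mol → 0.47292 mol Al, 0.70938 mol O.
SiO2: 42.64/60.083 = 0.70968 mol → 0.70968 mol Si, 1.41936 mol O.
Total oxygen = 2.83589 mol. Normalization factor = 12/2.83589 = 4.23148.
Fe per 12 O = 0.15534 × 4.23148 = 0.657.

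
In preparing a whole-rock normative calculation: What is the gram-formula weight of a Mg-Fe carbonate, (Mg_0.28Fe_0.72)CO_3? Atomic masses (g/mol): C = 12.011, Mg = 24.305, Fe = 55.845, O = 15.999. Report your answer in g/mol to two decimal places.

The formula mass is the sum 0.28(24.305) + 0.72(55.845) + 1(12.011) + 3(15.999).

107.02 g/mol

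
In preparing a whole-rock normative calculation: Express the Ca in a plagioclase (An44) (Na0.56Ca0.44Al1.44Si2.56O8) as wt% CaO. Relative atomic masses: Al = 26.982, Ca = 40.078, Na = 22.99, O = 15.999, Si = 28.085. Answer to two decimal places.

Formula mass = 269.252 g/mol.
0.44 Ca → 0.4400 mol CaO per formula unit; M(CaO) = 56.077, so CaO mass = 24.674 g.
24.674/269.252 × 100 = 9.16 wt%.

9.16 wt%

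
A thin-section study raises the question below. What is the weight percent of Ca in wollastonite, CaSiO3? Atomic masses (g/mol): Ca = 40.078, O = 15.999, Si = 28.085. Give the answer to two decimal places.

34.50 weight percent

Formula mass = 1×40.078 + 1×28.085 + 3×15.999 = 116.160 g/mol, of which 40.078 g is Ca.
So Ca makes up 40.078/116.160 = 0.3450 of the mass, i.e. 34.50%.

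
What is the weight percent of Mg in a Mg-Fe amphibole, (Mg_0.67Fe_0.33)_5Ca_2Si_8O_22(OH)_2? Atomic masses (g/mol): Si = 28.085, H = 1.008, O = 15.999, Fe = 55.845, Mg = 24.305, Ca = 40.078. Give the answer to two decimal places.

9.42 weight percent

Molar mass of (Mg_0.67Fe_0.33)_5Ca_2Si_8O_22(OH)_2: 3.35*24.305 + 1.65*55.845 + 2*40.078 + 8*28.085 + 24*15.999 + 2*1.008 = 864.394 g/mol.
Mass of Mg per formula unit: 3.35 × 24.305 = 81.422 g.
Weight fraction Mg = 81.422 / 864.394 = 0.0942.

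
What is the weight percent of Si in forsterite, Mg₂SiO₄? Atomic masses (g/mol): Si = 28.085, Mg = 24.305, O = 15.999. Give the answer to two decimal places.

19.96 wt%

M(Mg₂SiO₄) = 140.691 g/mol.
Si contributes 1 × 28.085 = 28.085 g per mole.
28.085/140.691 = 0.1996 → 19.96%.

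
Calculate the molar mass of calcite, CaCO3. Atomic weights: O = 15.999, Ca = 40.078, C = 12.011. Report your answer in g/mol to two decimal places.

M = 1·40.078 + 1·12.011 + 3·15.999

100.09 g/mol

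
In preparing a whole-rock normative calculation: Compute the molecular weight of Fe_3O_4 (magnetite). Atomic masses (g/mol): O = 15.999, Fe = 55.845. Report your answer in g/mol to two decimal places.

The formula mass is the sum 3*55.845 + 4*15.999.

231.53 g/mol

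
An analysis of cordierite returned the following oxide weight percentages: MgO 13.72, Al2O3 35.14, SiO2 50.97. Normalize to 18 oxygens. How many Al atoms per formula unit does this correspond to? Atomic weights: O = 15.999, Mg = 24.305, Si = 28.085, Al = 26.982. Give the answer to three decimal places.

13.72 wt% MgO ÷ 40.304 g/mol = 0.34041 mol, giving 0.34041 Mg and 0.34041 O.
35.14 wt% Al2O3 ÷ 101.961 g/mol = 0.34464 mol, giving 0.68928 Al and 1.03392 O.
50.97 wt% SiO2 ÷ 60.083 g/mol = 0.84833 mol, giving 0.84833 Si and 1.69666 O.
Oxygen sums to 3.07099; scaling by 18/3.07099 = 5.86130 puts the formula on 18 O.
Al: 0.68928 × 5.86130 = 4.040 atoms per formula unit.

4.040 Al apfu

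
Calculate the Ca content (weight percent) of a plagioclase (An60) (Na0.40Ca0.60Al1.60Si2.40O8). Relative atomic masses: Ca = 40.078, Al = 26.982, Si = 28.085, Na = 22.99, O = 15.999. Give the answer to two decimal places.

Molar mass of Na0.40Ca0.60Al1.60Si2.40O8: 0.40×22.99 + 0.60×40.078 + 1.60×26.982 + 2.40×28.085 + 8×15.999 = 271.810 g/mol.
Mass of Ca per formula unit: 0.60 × 40.078 = 24.047 g.
Weight fraction Ca = 24.047 / 271.810 = 0.0885.

8.85 weight percent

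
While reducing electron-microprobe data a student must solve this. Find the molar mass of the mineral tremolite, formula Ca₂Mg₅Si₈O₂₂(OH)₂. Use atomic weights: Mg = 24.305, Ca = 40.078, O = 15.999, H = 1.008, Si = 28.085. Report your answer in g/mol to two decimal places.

Ca: 2 × 40.078 = 80.1560
Mg: 5 × 24.305 = 121.5250
Si: 8 × 28.085 = 224.6800
O: 24 × 15.999 = 383.9760
H: 2 × 1.008 = 2.0160
Summing the contributions gives the formula mass.

812.35 g/mol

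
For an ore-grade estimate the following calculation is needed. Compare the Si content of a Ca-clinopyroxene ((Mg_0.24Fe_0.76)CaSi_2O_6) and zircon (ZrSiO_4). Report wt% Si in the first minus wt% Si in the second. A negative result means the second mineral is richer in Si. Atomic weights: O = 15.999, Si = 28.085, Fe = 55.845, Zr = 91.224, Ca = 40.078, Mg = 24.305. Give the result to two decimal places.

8.03 percentage points

M((Mg_0.24Fe_0.76)CaSi_2O_6) = 240.517 g/mol, so wt% Si = 56.170/240.517 × 100 = 23.35%.
M(ZrSiO_4) = 183.305 g/mol, so wt% Si = 28.085/183.305 × 100 = 15.32%.
23.35 − 15.32 = 8.03 pp.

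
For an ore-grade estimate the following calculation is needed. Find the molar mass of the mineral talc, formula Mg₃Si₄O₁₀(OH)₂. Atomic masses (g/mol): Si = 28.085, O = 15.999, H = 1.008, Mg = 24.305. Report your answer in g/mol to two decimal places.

379.26 g/mol

The formula mass is the sum 3(24.305) + 4(28.085) + 12(15.999) + 2(1.008).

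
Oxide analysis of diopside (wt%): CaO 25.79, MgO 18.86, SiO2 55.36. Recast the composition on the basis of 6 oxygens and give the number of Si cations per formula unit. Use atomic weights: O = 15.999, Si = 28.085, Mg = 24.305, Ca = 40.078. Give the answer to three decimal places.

25.79 wt% CaO ÷ 56.077 g/mol = 0.45990 mol, giving 0.45990 Ca and 0.45990 O.
18.86 wt% MgO ÷ 40.304 g/mol = 0.46794 mol, giving 0.46794 Mg and 0.46794 O.
55.36 wt% SiO2 ÷ 60.083 g/mol = 0.92139 mol, giving 0.92139 Si and 1.84278 O.
Oxygen sums to 2.77062; scaling by 6/2.77062 = 2.16558 puts the formula on 6 O.
Si: 0.92139 × 2.16558 = 1.995 atoms per formula unit.

1.995 Si apfu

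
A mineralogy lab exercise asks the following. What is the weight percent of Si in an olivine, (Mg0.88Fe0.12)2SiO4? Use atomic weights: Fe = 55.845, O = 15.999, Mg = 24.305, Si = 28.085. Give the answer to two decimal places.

18.94 wt%

Molar mass of (Mg0.88Fe0.12)2SiO4: 1.76*24.305 + 0.24*55.845 + 1*28.085 + 4*15.999 = 148.261 g/mol.
Mass of Si per formula unit: 1 × 28.085 = 28.085 g.
Weight fraction Si = 28.085 / 148.261 = 0.1894.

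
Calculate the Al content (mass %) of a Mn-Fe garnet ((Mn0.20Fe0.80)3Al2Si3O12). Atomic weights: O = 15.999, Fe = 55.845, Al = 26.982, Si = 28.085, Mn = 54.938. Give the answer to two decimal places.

10.85 mass %

Formula mass = 0.60*54.938 + 2.40*55.845 + 2*26.982 + 3*28.085 + 12*15.999 = 497.198 g/mol, of which 53.964 g is Al.
So Al makes up 53.964/497.198 = 0.1085 of the mass, i.e. 10.85%.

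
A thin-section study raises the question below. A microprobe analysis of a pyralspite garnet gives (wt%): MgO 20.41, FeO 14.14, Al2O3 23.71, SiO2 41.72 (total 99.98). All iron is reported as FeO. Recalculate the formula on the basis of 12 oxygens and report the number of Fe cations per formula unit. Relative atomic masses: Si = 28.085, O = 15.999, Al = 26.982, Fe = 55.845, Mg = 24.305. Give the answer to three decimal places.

MgO: 20.41/40.304 = 0.50640 mol → 0.50640 mol Mg, 0.50640 mol O.
FeO: 14.14/71.844 = 0.19682 mol → 0.19682 mol Fe, 0.19682 mol O.
Al2O3: 23.71/101.961 = 0.23254 mol → 0.46508 mol Al, 0.69762 mol O.
SiO2: 41.72/60.083 = 0.69437 mol → 0.69437 mol Si, 1.38874 mol O.
Total oxygen = 2.78958 mol. Normalization factor = 12/2.78958 = 4.30172.
Fe per 12 O = 0.19682 × 4.30172 = 0.847.

0.847 Fe apfu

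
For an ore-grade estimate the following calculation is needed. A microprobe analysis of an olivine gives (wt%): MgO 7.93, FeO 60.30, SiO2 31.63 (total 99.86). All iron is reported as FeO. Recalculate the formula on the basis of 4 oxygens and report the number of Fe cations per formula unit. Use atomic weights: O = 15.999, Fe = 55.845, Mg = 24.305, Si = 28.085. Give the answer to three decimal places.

1.607 Fe apfu

MgO (M=40.304): mol = 0.19675; Mg = 0.19675, O = 0.19675.
FeO (M=71.844): mol = 0.83932; Fe = 0.83932, O = 0.83932.
SiO2 (M=60.083): mol = 0.52644; Si = 0.52644, O = 1.05288.
ΣO = 2.08895; factor = 4/ΣO = 1.91484.
Fe apfu = 0.83932 × 1.91484 = 1.607.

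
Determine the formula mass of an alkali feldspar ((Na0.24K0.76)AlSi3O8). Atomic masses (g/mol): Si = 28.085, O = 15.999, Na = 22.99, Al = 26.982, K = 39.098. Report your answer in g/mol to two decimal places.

274.46 g/mol

Na: 0.24 × 22.99 = 5.5176
K: 0.76 × 39.098 = 29.7145
Al: 1 × 26.982 = 26.9820
Si: 3 × 28.085 = 84.2550
O: 8 × 15.999 = 127.9920
Summing the contributions gives the formula mass.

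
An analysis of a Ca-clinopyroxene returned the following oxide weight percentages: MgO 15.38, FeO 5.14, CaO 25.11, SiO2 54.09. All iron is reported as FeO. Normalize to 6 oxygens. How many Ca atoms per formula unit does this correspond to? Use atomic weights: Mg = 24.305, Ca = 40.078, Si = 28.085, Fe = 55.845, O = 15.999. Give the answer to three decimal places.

15.38 wt% MgO ÷ 40.304 g/mol = 0.38160 mol, giving 0.38160 Mg and 0.38160 O.
5.14 wt% FeO ÷ 71.844 g/mol = 0.07154 mol, giving 0.07154 Fe and 0.07154 O.
25.11 wt% CaO ÷ 56.077 g/mol = 0.44778 mol, giving 0.44778 Ca and 0.44778 O.
54.09 wt% SiO2 ÷ 60.083 g/mol = 0.90025 mol, giving 0.90025 Si and 1.80050 O.
Oxygen sums to 2.70142; scaling by 6/2.70142 = 2.22105 puts the formula on 6 O.
Ca: 0.44778 × 2.22105 = 0.995 atoms per formula unit.

0.995 Ca apfu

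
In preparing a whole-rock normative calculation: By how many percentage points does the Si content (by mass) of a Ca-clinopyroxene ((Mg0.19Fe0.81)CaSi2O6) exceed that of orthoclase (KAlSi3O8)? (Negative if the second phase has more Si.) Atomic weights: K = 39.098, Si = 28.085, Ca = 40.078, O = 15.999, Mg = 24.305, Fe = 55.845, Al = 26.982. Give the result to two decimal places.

First mineral: 56.170 g Si in 242.094 g formula = 23.20 wt% Si.
Second mineral: 84.255 g Si in 278.327 g formula = 30.27 wt% Si.
23.20% − 30.27% gives a difference of -7.07 percentage points.

-7.07 percentage points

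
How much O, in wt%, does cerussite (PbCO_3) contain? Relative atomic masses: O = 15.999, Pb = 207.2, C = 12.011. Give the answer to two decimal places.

Formula mass = 1×207.2 + 1×12.011 + 3×15.999 = 267.208 g/mol, of which 47.997 g is O.
So O makes up 47.997/267.208 = 0.1796 of the mass, i.e. 17.96%.

17.96 wt%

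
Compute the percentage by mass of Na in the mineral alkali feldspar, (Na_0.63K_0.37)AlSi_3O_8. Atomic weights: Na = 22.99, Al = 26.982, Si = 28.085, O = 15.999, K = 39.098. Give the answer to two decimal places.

5.40 wt%

Formula mass = 0.63×22.99 + 0.37×39.098 + 1×26.982 + 3×28.085 + 8×15.999 = 268.179 g/mol, of which 14.484 g is Na.
So Na makes up 14.484/268.179 = 0.0540 of the mass, i.e. 5.40%.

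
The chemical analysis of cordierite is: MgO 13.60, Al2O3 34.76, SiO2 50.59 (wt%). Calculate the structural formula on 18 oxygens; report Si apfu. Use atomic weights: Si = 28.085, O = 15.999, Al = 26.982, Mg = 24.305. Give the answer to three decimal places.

MgO: 13.60/40.304 = 0.33744 mol → 0.33744 mol Mg, 0.33744 mol O.
Al2O3: 34.76/101.961 = 0.34091 mol → 0.68182 mol Al, 1.02273 mol O.
SiO2: 50.59/60.083 = 0.84200 mol → 0.84200 mol Si, 1.68400 mol O.
Total oxygen = 3.04417 mol. Normalization factor = 18/3.04417 = 5.91294.
Si per 18 O = 0.84200 × 5.91294 = 4.979.

4.979 Si apfu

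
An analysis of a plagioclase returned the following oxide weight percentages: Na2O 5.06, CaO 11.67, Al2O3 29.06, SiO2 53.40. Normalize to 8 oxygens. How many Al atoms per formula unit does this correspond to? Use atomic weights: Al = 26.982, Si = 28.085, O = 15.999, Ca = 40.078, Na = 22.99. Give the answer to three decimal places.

1.560 Al apfu

5.06 wt% Na2O ÷ 61.979 g/mol = 0.08164 mol, giving 0.16328 Na and 0.08164 O.
11.67 wt% CaO ÷ 56.077 g/mol = 0.20811 mol, giving 0.20811 Ca and 0.20811 O.
29.06 wt% Al2O3 ÷ 101.961 g/mol = 0.28501 mol, giving 0.57002 Al and 0.85503 O.
53.40 wt% SiO2 ÷ 60.083 g/mol = 0.88877 mol, giving 0.88877 Si and 1.77754 O.
Oxygen sums to 2.92232; scaling by 8/2.92232 = 2.73755 puts the formula on 8 O.
Al: 0.57002 × 2.73755 = 1.560 atoms per formula unit.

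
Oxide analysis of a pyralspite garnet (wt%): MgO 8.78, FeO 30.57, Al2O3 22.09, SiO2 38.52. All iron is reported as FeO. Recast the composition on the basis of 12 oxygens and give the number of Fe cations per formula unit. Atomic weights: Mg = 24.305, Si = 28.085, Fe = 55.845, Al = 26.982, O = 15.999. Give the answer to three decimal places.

1.983 Fe apfu

MgO: 8.78/40.304 = 0.21784 mol → 0.21784 mol Mg, 0.21784 mol O.
FeO: 30.57/71.844 = 0.42551 mol → 0.42551 mol Fe, 0.42551 mol O.
Al2O3: 22.09/101.961 = 0.21665 mol → 0.43330 mol Al, 0.64995 mol O.
SiO2: 38.52/60.083 = 0.64111 mol → 0.64111 mol Si, 1.28222 mol O.
Total oxygen = 2.57552 mol. Normalization factor = 12/2.57552 = 4.65925.
Fe per 12 O = 0.42551 × 4.65925 = 1.983.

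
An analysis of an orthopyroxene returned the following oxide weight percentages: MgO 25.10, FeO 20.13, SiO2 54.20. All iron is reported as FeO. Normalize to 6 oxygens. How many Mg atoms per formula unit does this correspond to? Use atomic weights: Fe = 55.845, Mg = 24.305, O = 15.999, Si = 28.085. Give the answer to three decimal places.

1.380 Mg apfu

MgO (M=40.304): mol = 0.62277; Mg = 0.62277, O = 0.62277.
FeO (M=71.844): mol = 0.28019; Fe = 0.28019, O = 0.28019.
SiO2 (M=60.083): mol = 0.90209; Si = 0.90209, O = 1.80418.
ΣO = 2.70714; factor = 6/ΣO = 2.21636.
Mg apfu = 0.62277 × 2.21636 = 1.380.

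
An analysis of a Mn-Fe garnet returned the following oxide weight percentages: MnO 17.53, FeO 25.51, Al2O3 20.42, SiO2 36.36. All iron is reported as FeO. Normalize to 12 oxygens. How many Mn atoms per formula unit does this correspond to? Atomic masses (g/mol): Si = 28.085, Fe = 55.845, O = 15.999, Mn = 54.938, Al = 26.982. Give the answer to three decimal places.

1.229 Mn apfu

17.53 wt% MnO ÷ 70.937 g/mol = 0.24712 mol, giving 0.24712 Mn and 0.24712 O.
25.51 wt% FeO ÷ 71.844 g/mol = 0.35507 mol, giving 0.35507 Fe and 0.35507 O.
20.42 wt% Al2O3 ÷ 101.961 g/mol = 0.20027 mol, giving 0.40054 Al and 0.60081 O.
36.36 wt% SiO2 ÷ 60.083 g/mol = 0.60516 mol, giving 0.60516 Si and 1.21032 O.
Oxygen sums to 2.41332; scaling by 12/2.41332 = 4.97240 puts the formula on 12 O.
Mn: 0.24712 × 4.97240 = 1.229 atoms per formula unit.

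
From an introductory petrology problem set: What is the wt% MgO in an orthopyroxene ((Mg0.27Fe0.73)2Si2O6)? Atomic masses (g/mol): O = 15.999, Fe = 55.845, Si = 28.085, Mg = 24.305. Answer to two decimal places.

M((Mg0.27Fe0.73)2Si2O6) = 246.822 g/mol; M(MgO) = 40.304 g/mol.
Moles MgO per formula unit = 0.54 Mg ÷ 1 = 0.5400.
MgO fraction = (0.5400 × 40.304) / 246.822 = 21.764/246.822 = 0.0882.

8.82 wt%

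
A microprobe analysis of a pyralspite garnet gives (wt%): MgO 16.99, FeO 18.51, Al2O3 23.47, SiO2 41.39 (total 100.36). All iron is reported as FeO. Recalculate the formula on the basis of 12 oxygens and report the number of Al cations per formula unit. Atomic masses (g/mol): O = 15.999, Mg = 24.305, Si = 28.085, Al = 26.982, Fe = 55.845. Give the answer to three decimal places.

2.011 Al apfu

16.99 wt% MgO ÷ 40.304 g/mol = 0.42155 mol, giving 0.42155 Mg and 0.42155 O.
18.51 wt% FeO ÷ 71.844 g/mol = 0.25764 mol, giving 0.25764 Fe and 0.25764 O.
23.47 wt% Al2O3 ÷ 101.961 g/mol = 0.23019 mol, giving 0.46038 Al and 0.69057 O.
41.39 wt% SiO2 ÷ 60.083 g/mol = 0.68888 mol, giving 0.68888 Si and 1.37776 O.
Oxygen sums to 2.74752; scaling by 12/2.74752 = 4.36758 puts the formula on 12 O.
Al: 0.46038 × 4.36758 = 2.011 atoms per formula unit.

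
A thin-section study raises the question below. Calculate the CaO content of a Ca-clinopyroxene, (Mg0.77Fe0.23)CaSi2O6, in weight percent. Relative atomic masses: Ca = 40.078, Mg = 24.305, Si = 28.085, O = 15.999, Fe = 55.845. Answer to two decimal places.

Formula mass = 223.801 g/mol.
1 Ca → 1.0000 mol CaO per formula unit; M(CaO) = 56.077, so CaO mass = 56.077 g.
56.077/223.801 × 100 = 25.06 wt%.

25.06 wt%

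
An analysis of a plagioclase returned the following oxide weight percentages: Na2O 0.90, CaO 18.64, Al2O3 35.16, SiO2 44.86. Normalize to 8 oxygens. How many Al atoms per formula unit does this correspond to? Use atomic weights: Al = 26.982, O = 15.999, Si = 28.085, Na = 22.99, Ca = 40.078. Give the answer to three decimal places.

0.90 wt% Na2O ÷ 61.979 g/mol = 0.01452 mol, giving 0.02904 Na and 0.01452 O.
18.64 wt% CaO ÷ 56.077 g/mol = 0.33240 mol, giving 0.33240 Ca and 0.33240 O.
35.16 wt% Al2O3 ÷ 101.961 g/mol = 0.34484 mol, giving 0.68968 Al and 1.03452 O.
44.86 wt% SiO2 ÷ 60.083 g/mol = 0.74663 mol, giving 0.74663 Si and 1.49326 O.
Oxygen sums to 2.87470; scaling by 8/2.87470 = 2.78290 puts the formula on 8 O.
Al: 0.68968 × 2.78290 = 1.919 atoms per formula unit.

1.919 Al apfu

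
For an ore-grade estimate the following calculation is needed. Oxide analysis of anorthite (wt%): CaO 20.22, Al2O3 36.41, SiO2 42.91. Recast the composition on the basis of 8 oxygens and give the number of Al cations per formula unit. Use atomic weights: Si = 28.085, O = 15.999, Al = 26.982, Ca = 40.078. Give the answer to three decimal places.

1.998 Al apfu

20.22 wt% CaO ÷ 56.077 g/mol = 0.36058 mol, giving 0.36058 Ca and 0.36058 O.
36.41 wt% Al2O3 ÷ 101.961 g/mol = 0.35710 mol, giving 0.71420 Al and 1.07130 O.
42.91 wt% SiO2 ÷ 60.083 g/mol = 0.71418 mol, giving 0.71418 Si and 1.42836 O.
Oxygen sums to 2.86024; scaling by 8/2.86024 = 2.79697 puts the formula on 8 O.
Al: 0.71420 × 2.79697 = 1.998 atoms per formula unit.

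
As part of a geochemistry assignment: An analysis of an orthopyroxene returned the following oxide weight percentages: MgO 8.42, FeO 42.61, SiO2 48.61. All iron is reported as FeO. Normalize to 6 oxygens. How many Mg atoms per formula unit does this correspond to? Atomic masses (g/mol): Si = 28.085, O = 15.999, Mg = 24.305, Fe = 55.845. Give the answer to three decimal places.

8.42 wt% MgO ÷ 40.304 g/mol = 0.20891 mol, giving 0.20891 Mg and 0.20891 O.
42.61 wt% FeO ÷ 71.844 g/mol = 0.59309 mol, giving 0.59309 Fe and 0.59309 O.
48.61 wt% SiO2 ÷ 60.083 g/mol = 0.80905 mol, giving 0.80905 Si and 1.61810 O.
Oxygen sums to 2.42010; scaling by 6/2.42010 = 2.47924 puts the formula on 6 O.
Mg: 0.20891 × 2.47924 = 0.518 atoms per formula unit.

0.518 Mg apfu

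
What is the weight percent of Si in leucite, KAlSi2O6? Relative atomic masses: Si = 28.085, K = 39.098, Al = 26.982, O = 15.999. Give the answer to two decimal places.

Molar mass of KAlSi2O6: 1×39.098 + 1×26.982 + 2×28.085 + 6×15.999 = 218.244 g/mol.
Mass of Si per formula unit: 2 × 28.085 = 56.170 g.
Weight fraction Si = 56.170 / 218.244 = 0.2574.

25.74 wt%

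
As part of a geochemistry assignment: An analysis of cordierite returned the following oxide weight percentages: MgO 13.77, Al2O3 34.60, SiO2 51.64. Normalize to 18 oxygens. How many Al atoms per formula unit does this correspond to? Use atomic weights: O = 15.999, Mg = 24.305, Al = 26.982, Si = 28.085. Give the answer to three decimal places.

3.968 Al apfu

MgO: 13.77/40.304 = 0.34165 mol → 0.34165 mol Mg, 0.34165 mol O.
Al2O3: 34.60/101.961 = 0.33935 mol → 0.67870 mol Al, 1.01805 mol O.
SiO2: 51.64/60.083 = 0.85948 mol → 0.85948 mol Si, 1.71896 mol O.
Total oxygen = 3.07866 mol. Normalization factor = 18/3.07866 = 5.84670.
Al per 18 O = 0.67870 × 5.84670 = 3.968.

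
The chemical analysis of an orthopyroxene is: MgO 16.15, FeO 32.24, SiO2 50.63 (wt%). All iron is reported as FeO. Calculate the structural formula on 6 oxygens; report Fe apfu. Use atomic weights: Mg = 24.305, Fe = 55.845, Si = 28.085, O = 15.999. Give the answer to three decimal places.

16.15 wt% MgO ÷ 40.304 g/mol = 0.40070 mol, giving 0.40070 Mg and 0.40070 O.
32.24 wt% FeO ÷ 71.844 g/mol = 0.44875 mol, giving 0.44875 Fe and 0.44875 O.
50.63 wt% SiO2 ÷ 60.083 g/mol = 0.84267 mol, giving 0.84267 Si and 1.68534 O.
Oxygen sums to 2.53479; scaling by 6/2.53479 = 2.36706 puts the formula on 6 O.
Fe: 0.44875 × 2.36706 = 1.062 atoms per formula unit.

1.062 Fe apfu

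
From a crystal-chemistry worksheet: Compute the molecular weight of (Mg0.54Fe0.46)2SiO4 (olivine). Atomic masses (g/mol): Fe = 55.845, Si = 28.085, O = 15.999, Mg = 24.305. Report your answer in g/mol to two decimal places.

169.71 g/mol

The formula mass is the sum 1.08·24.305 + 0.92·55.845 + 1·28.085 + 4·15.999.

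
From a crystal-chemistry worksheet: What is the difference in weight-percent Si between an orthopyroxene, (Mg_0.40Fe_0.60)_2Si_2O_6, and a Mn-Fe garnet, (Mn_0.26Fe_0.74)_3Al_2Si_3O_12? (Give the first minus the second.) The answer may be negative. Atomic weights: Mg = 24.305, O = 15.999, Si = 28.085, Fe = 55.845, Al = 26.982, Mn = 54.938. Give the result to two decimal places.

M((Mg_0.40Fe_0.60)_2Si_2O_6) = 238.622 g/mol, so wt% Si = 56.170/238.622 × 100 = 23.54%.
M((Mn_0.26Fe_0.74)_3Al_2Si_3O_12) = 497.035 g/mol, so wt% Si = 84.255/497.035 × 100 = 16.95%.
23.54 − 16.95 = 6.59 pp.

6.59 percentage points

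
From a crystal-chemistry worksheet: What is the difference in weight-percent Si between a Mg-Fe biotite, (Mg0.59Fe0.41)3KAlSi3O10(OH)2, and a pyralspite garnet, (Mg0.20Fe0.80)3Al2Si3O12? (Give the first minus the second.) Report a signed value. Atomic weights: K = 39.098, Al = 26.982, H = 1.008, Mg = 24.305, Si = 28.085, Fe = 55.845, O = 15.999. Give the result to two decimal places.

Si in (Mg0.59Fe0.41)3KAlSi3O10(OH)2: molar mass 456.048 g/mol; 3×28.085 = 84.255 g → 18.48 wt%.
Si in (Mg0.20Fe0.80)3Al2Si3O12: molar mass 478.818 g/mol; 3×28.085 = 84.255 g → 17.60 wt%.
Difference = 18.48 − 17.60 = 0.88 percentage points.

0.88 percentage points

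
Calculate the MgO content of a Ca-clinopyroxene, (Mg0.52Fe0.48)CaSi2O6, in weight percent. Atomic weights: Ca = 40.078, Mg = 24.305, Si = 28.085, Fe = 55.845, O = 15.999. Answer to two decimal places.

M((Mg0.52Fe0.48)CaSi2O6) = 231.686 g/mol; M(MgO) = 40.304 g/mol.
Moles MgO per formula unit = 0.52 Mg ÷ 1 = 0.5200.
MgO fraction = (0.5200 × 40.304) / 231.686 = 20.958/231.686 = 0.0905.

9.05 wt%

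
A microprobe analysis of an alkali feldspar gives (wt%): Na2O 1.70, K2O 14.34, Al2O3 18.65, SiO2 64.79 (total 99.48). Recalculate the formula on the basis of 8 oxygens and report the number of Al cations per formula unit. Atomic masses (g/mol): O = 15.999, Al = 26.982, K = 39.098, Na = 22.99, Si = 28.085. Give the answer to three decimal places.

1.70 wt% Na2O ÷ 61.979 g/mol = 0.02743 mol, giving 0.05486 Na and 0.02743 O.
14.34 wt% K2O ÷ 94.195 g/mol = 0.15224 mol, giving 0.30448 K and 0.15224 O.
18.65 wt% Al2O3 ÷ 101.961 g/mol = 0.18291 mol, giving 0.36582 Al and 0.54873 O.
64.79 wt% SiO2 ÷ 60.083 g/mol = 1.07834 mol, giving 1.07834 Si and 2.15668 O.
Oxygen sums to 2.88508; scaling by 8/2.88508 = 2.77289 puts the formula on 8 O.
Al: 0.36582 × 2.77289 = 1.014 atoms per formula unit.

1.014 Al apfu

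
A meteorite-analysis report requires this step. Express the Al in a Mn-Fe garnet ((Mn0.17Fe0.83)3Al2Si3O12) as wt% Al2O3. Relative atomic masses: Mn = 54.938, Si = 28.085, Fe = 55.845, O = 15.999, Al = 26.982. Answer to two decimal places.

20.50 wt%

Molar mass of (Mn0.17Fe0.83)3Al2Si3O12 = 0.51·54.938 + 2.49·55.845 + 2·26.982 + 3·28.085 + 12·15.999 = 497.279 g/mol.
Each formula unit contains 2 Al, equivalent to 2/2 = 1.0000 mol Al2O3.
M(Al2O3) = 2×26.982 + 3×15.999 = 101.961 g/mol.
Mass of Al2O3 per formula unit = 1.0000 × 101.961 = 101.961 g.
Al2O3 wt% = 101.961 / 497.279 × 100 = 20.50%.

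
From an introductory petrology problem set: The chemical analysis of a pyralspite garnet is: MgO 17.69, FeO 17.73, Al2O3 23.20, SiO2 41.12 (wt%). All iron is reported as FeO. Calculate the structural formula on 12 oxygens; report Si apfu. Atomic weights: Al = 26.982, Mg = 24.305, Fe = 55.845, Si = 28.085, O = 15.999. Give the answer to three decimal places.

3.001 Si apfu

MgO (M=40.304): mol = 0.43891; Mg = 0.43891, O = 0.43891.
FeO (M=71.844): mol = 0.24678; Fe = 0.24678, O = 0.24678.
Al2O3 (M=101.961): mol = 0.22754; Al = 0.45508, O = 0.68262.
SiO2 (M=60.083): mol = 0.68439; Si = 0.68439, O = 1.36878.
ΣO = 2.73709; factor = 12/ΣO = 4.38422.
Si apfu = 0.68439 × 4.38422 = 3.001.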